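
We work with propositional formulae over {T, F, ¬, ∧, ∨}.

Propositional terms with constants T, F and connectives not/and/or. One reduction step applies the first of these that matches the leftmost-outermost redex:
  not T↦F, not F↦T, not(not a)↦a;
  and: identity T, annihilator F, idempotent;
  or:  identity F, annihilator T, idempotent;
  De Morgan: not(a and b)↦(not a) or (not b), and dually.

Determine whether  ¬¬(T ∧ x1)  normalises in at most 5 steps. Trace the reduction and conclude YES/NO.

  start: ¬¬(T ∧ x1)
  →1  T ∧ x1
  →2  x1

Answer: YES — reaches normal form x1 in 2 ≤ 5 steps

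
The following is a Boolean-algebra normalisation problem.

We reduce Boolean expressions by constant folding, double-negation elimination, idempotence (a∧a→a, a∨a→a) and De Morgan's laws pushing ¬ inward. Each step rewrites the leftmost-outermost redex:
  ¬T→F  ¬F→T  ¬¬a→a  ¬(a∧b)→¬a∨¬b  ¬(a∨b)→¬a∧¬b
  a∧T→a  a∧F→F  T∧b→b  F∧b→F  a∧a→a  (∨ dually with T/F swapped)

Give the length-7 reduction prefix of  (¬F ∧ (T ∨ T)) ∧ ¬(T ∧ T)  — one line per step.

Answer: after 7 steps: F

Working:
  start: (¬F ∧ (T ∨ T)) ∧ ¬(T ∧ T)
  step 1: (T ∧ (T ∨ T)) ∧ ¬(T ∧ T)
  step 2: (T ∨ T) ∧ ¬(T ∧ T)
  step 3: T ∧ ¬(T ∧ T)
  step 4: ¬(T ∧ T)
  step 5: ¬T ∨ ¬T
  step 6: ¬T
  step 7: F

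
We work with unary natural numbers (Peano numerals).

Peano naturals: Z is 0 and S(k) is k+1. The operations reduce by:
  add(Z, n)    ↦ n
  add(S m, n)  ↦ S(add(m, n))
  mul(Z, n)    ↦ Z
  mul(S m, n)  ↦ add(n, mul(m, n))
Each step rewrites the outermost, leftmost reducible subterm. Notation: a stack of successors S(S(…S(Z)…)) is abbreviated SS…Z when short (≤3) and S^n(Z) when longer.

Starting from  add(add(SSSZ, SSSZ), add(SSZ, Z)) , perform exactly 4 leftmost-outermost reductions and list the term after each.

  start: add(add(SSSZ, SSSZ), add(SSZ, Z))
  →1  add(S(add(SSZ, SSSZ)), add(SSZ, Z))
  →2  S(add(add(SSZ, SSSZ), add(SSZ, Z)))
  →3  S(add(S(add(SZ, SSSZ)), add(SSZ, Z)))
  →4  S(S(add(add(SZ, SSSZ), add(SSZ, Z))))

Answer: after 4 steps: S(S(add(add(SZ, SSSZ), add(SSZ, Z))))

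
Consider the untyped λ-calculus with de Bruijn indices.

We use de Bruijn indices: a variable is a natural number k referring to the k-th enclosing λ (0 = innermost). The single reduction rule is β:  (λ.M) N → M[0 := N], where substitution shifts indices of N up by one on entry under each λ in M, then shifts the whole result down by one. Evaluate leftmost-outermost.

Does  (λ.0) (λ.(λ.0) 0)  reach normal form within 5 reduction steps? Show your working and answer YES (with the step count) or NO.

  start: (λ.0) (λ.(λ.0) 0)
  [1] λ.(λ.0) 0
  [2] λ.0

Answer: YES — reaches normal form λ.0 in 2 ≤ 5 steps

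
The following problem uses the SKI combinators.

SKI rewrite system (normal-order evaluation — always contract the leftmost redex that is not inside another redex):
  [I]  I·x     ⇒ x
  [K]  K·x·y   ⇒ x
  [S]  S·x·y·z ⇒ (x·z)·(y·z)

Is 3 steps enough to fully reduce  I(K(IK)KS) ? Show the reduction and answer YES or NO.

  start: I(K(IK)KS)
  →1  K(IK)KS
  →2  IKS
  →3  KS

Answer: YES — reaches normal form KS in 3 ≤ 3 steps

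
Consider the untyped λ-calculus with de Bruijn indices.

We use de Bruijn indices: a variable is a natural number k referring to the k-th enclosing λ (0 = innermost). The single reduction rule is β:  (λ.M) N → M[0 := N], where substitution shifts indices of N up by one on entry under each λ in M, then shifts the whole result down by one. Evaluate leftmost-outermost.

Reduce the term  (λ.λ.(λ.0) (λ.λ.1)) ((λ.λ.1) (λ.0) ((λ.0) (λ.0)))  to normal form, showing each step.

  start: (λ.λ.(λ.0) (λ.λ.1)) ((λ.λ.1) (λ.0) ((λ.0) (λ.0)))
  [1] λ.(λ.0) (λ.λ.1)
  [2] λ.λ.λ.1

Answer: normal form = λ.λ.λ.1  (in 2 steps)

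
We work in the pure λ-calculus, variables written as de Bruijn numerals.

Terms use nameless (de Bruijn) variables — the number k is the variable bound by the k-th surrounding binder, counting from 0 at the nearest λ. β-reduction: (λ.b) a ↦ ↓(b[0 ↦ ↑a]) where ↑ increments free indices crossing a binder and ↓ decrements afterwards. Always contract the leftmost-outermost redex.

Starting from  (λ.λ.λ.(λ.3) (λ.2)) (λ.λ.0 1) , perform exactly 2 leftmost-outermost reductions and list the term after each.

Answer: after 2 steps: λ.λ.λ.λ.0 1

Derivation:
  start: (λ.λ.λ.(λ.3) (λ.2)) (λ.λ.0 1)
  step 1: λ.λ.(λ.λ.λ.0 1) (λ.2)
  step 2: λ.λ.λ.λ.0 1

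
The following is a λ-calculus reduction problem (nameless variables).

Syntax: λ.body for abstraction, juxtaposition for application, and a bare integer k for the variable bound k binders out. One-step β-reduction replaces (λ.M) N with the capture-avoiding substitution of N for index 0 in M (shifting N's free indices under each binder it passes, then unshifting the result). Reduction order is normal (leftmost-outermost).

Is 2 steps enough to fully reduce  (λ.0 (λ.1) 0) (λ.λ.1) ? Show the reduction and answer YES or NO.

Answer: NO — after 2 steps the term is (λ.λ.λ.λ.1) (λ.λ.1), not yet normal

Working:
  start: (λ.0 (λ.1) 0) (λ.λ.1)
  step 1: (λ.λ.1) (λ.λ.λ.1) (λ.λ.1)
  step 2: (λ.λ.λ.λ.1) (λ.λ.1)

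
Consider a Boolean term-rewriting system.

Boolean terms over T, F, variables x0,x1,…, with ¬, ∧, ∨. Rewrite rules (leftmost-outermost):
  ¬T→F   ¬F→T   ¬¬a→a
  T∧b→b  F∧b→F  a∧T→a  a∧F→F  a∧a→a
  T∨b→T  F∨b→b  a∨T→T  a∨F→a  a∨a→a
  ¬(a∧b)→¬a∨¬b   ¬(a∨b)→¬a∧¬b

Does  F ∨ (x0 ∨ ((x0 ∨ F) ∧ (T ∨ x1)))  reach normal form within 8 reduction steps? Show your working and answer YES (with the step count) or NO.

Answer: YES — reaches normal form x0 in 5 ≤ 8 steps

Derivation:
  start: F ∨ (x0 ∨ ((x0 ∨ F) ∧ (T ∨ x1)))
  [1] x0 ∨ ((x0 ∨ F) ∧ (T ∨ x1))
  [2] x0 ∨ (x0 ∧ (T ∨ x1))
  [3] x0 ∨ (x0 ∧ T)
  [4] x0 ∨ x0
  [5] x0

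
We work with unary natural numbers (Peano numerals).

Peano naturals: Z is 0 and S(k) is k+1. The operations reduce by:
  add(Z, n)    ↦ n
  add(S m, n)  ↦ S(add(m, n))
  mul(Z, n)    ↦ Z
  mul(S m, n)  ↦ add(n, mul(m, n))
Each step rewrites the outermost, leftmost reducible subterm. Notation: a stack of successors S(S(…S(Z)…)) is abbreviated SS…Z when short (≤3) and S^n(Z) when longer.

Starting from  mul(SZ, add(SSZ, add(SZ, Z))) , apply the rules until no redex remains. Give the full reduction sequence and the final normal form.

  start: mul(SZ, add(SSZ, add(SZ, Z)))
  →1  add(add(SSZ, add(SZ, Z)), mul(Z, add(SSZ, add(SZ, Z))))
  →2  add(S(add(SZ, add(SZ, Z))), mul(Z, add(SSZ, add(SZ, Z))))
  →3  S(add(add(SZ, add(SZ, Z)), mul(Z, add(SSZ, add(SZ, Z)))))
  →4  S(add(S(add(Z, add(SZ, Z))), mul(Z, add(SSZ, add(SZ, Z)))))
  →5  S(S(add(add(Z, add(SZ, Z)), mul(Z, add(SSZ, add(SZ, Z))))))
  →6  S(S(add(add(SZ, Z), mul(Z, add(SSZ, add(SZ, Z))))))
  →7  S(S(add(S(add(Z, Z)), mul(Z, add(SSZ, add(SZ, Z))))))
  →8  S(S(S(add(add(Z, Z), mul(Z, add(SSZ, add(SZ, Z)))))))
  →9  S(S(S(add(Z, mul(Z, add(SSZ, add(SZ, Z)))))))
  →10  S(S(S(mul(Z, add(SSZ, add(SZ, Z))))))
  →11  SSSZ

Answer: normal form = SSSZ  (in 11 steps)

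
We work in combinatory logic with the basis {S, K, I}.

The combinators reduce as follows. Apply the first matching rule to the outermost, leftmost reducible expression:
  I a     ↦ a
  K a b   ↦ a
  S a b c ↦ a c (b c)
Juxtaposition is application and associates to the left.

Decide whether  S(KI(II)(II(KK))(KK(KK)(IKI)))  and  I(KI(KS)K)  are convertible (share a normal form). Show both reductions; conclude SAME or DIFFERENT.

Answer: DIFFERENT — A ⇓ SK, B ⇓ K

Derivation:
Term A:
  start: S(KI(II)(II(KK))(KK(KK)(IKI)))
  →1  S(I(II(KK))(KK(KK)(IKI)))
  →2  S(II(KK)(KK(KK)(IKI)))
  →3  S(I(KK)(KK(KK)(IKI)))
  →4  S(KK(KK(KK)(IKI)))
  →5  SK

Term B:
  start: I(KI(KS)K)
  →1  KI(KS)K
  →2  IK
  →3  K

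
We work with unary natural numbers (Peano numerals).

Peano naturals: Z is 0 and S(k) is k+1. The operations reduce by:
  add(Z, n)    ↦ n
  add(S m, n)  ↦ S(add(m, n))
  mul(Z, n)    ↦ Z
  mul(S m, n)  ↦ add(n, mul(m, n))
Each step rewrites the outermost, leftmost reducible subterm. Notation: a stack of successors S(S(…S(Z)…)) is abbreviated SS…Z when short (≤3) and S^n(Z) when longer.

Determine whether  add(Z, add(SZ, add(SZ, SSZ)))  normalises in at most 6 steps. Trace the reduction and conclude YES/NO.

Answer: YES — reaches normal form S^4(Z) in 5 ≤ 6 steps

Derivation:
  start: add(Z, add(SZ, add(SZ, SSZ)))
  [1] add(SZ, add(SZ, SSZ))
  [2] S(add(Z, add(SZ, SSZ)))
  [3] S(add(SZ, SSZ))
  [4] S(S(add(Z, SSZ)))
  [5] S^4(Z)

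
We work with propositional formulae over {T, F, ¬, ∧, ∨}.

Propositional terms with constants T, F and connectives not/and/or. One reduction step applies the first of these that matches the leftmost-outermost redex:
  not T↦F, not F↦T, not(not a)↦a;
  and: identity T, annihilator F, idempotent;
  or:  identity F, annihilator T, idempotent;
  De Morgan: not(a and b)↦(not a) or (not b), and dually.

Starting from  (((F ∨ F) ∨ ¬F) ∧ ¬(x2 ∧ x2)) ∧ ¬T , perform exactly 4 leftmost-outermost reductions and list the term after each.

Answer: after 4 steps: ¬(x2 ∧ x2) ∧ ¬T

Derivation:
  start: (((F ∨ F) ∨ ¬F) ∧ ¬(x2 ∧ x2)) ∧ ¬T
  [1] ((F ∨ ¬F) ∧ ¬(x2 ∧ x2)) ∧ ¬T
  [2] (¬F ∧ ¬(x2 ∧ x2)) ∧ ¬T
  [3] (T ∧ ¬(x2 ∧ x2)) ∧ ¬T
  [4] ¬(x2 ∧ x2) ∧ ¬T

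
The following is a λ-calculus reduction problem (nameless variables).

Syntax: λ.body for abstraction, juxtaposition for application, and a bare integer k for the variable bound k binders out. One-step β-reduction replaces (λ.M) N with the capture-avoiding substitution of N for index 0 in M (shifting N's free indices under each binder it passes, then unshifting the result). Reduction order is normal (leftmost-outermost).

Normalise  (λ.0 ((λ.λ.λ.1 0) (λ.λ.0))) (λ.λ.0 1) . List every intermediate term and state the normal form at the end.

Answer: normal form = λ.0 (λ.λ.1 0)  (in 3 steps)

Reduction:
  start: (λ.0 ((λ.λ.λ.1 0) (λ.λ.0))) (λ.λ.0 1)
  →1  (λ.λ.0 1) ((λ.λ.λ.1 0) (λ.λ.0))
  →2  λ.0 ((λ.λ.λ.1 0) (λ.λ.0))
  →3  λ.0 (λ.λ.1 0)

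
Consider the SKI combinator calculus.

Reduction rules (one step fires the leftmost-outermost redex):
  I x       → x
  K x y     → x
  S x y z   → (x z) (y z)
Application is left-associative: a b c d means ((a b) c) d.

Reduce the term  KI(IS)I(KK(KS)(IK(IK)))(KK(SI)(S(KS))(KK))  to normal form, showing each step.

Answer: normal form = KK  (in 7 steps)

Derivation:
  start: KI(IS)I(KK(KS)(IK(IK)))(KK(SI)(S(KS))(KK))
  →1  II(KK(KS)(IK(IK)))(KK(SI)(S(KS))(KK))
  →2  I(KK(KS)(IK(IK)))(KK(SI)(S(KS))(KK))
  →3  KK(KS)(IK(IK))(KK(SI)(S(KS))(KK))
  →4  K(IK(IK))(KK(SI)(S(KS))(KK))
  →5  IK(IK)
  →6  K(IK)
  →7  KK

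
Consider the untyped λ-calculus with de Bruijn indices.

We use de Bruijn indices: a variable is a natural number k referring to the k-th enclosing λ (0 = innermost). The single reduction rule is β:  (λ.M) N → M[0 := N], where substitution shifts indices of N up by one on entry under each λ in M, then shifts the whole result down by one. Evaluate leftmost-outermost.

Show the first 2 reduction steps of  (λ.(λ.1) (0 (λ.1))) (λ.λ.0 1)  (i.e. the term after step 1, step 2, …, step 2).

  start: (λ.(λ.1) (0 (λ.1))) (λ.λ.0 1)
  step 1: (λ.λ.λ.0 1) ((λ.λ.0 1) (λ.λ.λ.0 1))
  step 2: λ.λ.0 1

Answer: after 2 steps: λ.λ.0 1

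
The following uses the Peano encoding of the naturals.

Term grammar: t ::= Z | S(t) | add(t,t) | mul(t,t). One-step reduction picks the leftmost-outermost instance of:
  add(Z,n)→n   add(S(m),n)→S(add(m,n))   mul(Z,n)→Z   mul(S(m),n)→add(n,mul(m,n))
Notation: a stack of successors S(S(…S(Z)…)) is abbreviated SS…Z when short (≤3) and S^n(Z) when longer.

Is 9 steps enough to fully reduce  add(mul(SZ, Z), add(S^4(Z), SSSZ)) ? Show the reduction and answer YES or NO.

Answer: YES — reaches normal form S^7(Z) in 9 ≤ 9 steps

Working:
  start: add(mul(SZ, Z), add(S^4(Z), SSSZ))
  [1] add(add(Z, mul(Z, Z)), add(S^4(Z), SSSZ))
  [2] add(mul(Z, Z), add(S^4(Z), SSSZ))
  [3] add(Z, add(S^4(Z), SSSZ))
  [4] add(S^4(Z), SSSZ)
  [5] S(add(SSSZ, SSSZ))
  [6] S(S(add(SSZ, SSSZ)))
  [7] S(S(S(add(SZ, SSSZ))))
  [8] S(S(S(S(add(Z, SSSZ)))))
  [9] S^7(Z)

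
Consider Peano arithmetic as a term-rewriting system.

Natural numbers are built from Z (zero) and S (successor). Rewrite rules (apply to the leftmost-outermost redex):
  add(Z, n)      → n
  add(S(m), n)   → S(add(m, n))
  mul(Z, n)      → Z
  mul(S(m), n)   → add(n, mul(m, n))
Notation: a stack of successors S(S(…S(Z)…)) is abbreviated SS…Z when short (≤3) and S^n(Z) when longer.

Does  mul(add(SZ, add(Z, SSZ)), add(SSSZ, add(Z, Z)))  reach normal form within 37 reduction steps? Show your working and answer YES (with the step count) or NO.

  start: mul(add(SZ, add(Z, SSZ)), add(SSSZ, add(Z, Z)))
  [1] mul(S(add(Z, add(Z, SSZ))), add(SSSZ, add(Z, Z)))
  [2] add(add(SSSZ, add(Z, Z)), mul(add(Z, add(Z, SSZ)), add(SSSZ, add(Z, Z))))
  [3] add(S(add(SSZ, add(Z, Z))), mul(add(Z, add(Z, SSZ)), add(SSSZ, add(Z, Z))))
  [4] S(add(add(SSZ, add(Z, Z)), mul(add(Z, add(Z, SSZ)), add(SSSZ, add(Z, Z)))))
  [5] S(add(S(add(SZ, add(Z, Z))), mul(add(Z, add(Z, SSZ)), add(SSSZ, add(Z, Z)))))
  [6] S(S(add(add(SZ, add(Z, Z)), mul(add(Z, add(Z, SSZ)), add(SSSZ, add(Z, Z))))))
  [7] S(S(add(S(add(Z, add(Z, Z))), mul(add(Z, add(Z, SSZ)), add(SSSZ, add(Z, Z))))))
  [8] S(S(S(add(add(Z, add(Z, Z)), mul(add(Z, add(Z, SSZ)), add(SSSZ, add(Z, Z)))))))
  [9] S(S(S(add(add(Z, Z), mul(add(Z, add(Z, SSZ)), add(SSSZ, add(Z, Z)))))))
  [10] S(S(S(add(Z, mul(add(Z, add(Z, SSZ)), add(SSSZ, add(Z, Z)))))))
  [11] S(S(S(mul(add(Z, add(Z, SSZ)), add(SSSZ, add(Z, Z))))))
  [12] S(S(S(mul(add(Z, SSZ), add(SSSZ, add(Z, Z))))))
  [13] S(S(S(mul(SSZ, add(SSSZ, add(Z, Z))))))
  [14] S(S(S(add(add(SSSZ, add(Z, Z)), mul(SZ, add(SSSZ, add(Z, Z)))))))
  [15] S(S(S(add(S(add(SSZ, add(Z, Z))), mul(SZ, add(SSSZ, add(Z, Z)))))))
  [16] S(S(S(S(add(add(SSZ, add(Z, Z)), mul(SZ, add(SSSZ, add(Z, Z))))))))
  [17] S(S(S(S(add(S(add(SZ, add(Z, Z))), mul(SZ, add(SSSZ, add(Z, Z))))))))
  [18] S(S(S(S(S(add(add(SZ, add(Z, Z)), mul(SZ, add(SSSZ, add(Z, Z)))))))))
  [19] S(S(S(S(S(add(S(add(Z, add(Z, Z))), mul(SZ, add(SSSZ, add(Z, Z)))))))))
  [20] S(S(S(S(S(S(add(add(Z, add(Z, Z)), mul(SZ, add(SSSZ, add(Z, Z))))))))))
  [21] S(S(S(S(S(S(add(add(Z, Z), mul(SZ, add(SSSZ, add(Z, Z))))))))))
  [22] S(S(S(S(S(S(add(Z, mul(SZ, add(SSSZ, add(Z, Z))))))))))
  [23] S(S(S(S(S(S(mul(SZ, add(SSSZ, add(Z, Z)))))))))
  [24] S(S(S(S(S(S(add(add(SSSZ, add(Z, Z)), mul(Z, add(SSSZ, add(Z, Z))))))))))
  [25] S(S(S(S(S(S(add(S(add(SSZ, add(Z, Z))), mul(Z, add(SSSZ, add(Z, Z))))))))))
  [26] S(S(S(S(S(S(S(add(add(SSZ, add(Z, Z)), mul(Z, add(SSSZ, add(Z, Z)))))))))))
  [27] S(S(S(S(S(S(S(add(S(add(SZ, add(Z, Z))), mul(Z, add(SSSZ, add(Z, Z)))))))))))
  [28] S(S(S(S(S(S(S(S(add(add(SZ, add(Z, Z)), mul(Z, add(SSSZ, add(Z, Z))))))))))))
  [29] S(S(S(S(S(S(S(S(add(S(add(Z, add(Z, Z))), mul(Z, add(SSSZ, add(Z, Z))))))))))))
  [30] S(S(S(S(S(S(S(S(S(add(add(Z, add(Z, Z)), mul(Z, add(SSSZ, add(Z, Z)))))))))))))
  [31] S(S(S(S(S(S(S(S(S(add(add(Z, Z), mul(Z, add(SSSZ, add(Z, Z)))))))))))))
  [32] S(S(S(S(S(S(S(S(S(add(Z, mul(Z, add(SSSZ, add(Z, Z)))))))))))))
  [33] S(S(S(S(S(S(S(S(S(mul(Z, add(SSSZ, add(Z, Z))))))))))))
  [34] S^9(Z)

Answer: YES — reaches normal form S^9(Z) in 34 ≤ 37 steps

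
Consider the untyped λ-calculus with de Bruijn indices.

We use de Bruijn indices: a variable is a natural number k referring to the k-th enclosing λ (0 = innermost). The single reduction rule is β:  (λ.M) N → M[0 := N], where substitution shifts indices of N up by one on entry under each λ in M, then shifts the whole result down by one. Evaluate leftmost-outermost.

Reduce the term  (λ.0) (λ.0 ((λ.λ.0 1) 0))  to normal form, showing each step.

  start: (λ.0) (λ.0 ((λ.λ.0 1) 0))
  →1  λ.0 ((λ.λ.0 1) 0)
  →2  λ.0 (λ.0 1)

Answer: normal form = λ.0 (λ.0 1)  (in 2 steps)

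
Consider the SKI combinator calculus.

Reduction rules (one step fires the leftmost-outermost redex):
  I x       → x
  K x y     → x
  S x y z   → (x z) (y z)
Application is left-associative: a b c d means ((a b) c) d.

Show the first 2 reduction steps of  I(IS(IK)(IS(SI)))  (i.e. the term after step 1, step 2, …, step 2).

  start: I(IS(IK)(IS(SI)))
  [1] IS(IK)(IS(SI))
  [2] S(IK)(IS(SI))

Answer: after 2 steps: S(IK)(IS(SI))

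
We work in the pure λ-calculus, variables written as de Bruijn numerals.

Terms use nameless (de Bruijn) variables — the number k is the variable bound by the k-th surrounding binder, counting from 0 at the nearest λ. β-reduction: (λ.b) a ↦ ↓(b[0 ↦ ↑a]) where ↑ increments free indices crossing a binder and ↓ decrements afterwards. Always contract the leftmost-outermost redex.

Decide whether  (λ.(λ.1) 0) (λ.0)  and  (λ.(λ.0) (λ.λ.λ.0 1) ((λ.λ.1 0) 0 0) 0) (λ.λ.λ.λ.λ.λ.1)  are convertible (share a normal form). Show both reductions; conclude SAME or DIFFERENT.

Answer: DIFFERENT — A ⇓ λ.0, B ⇓ λ.0 (λ.λ.λ.λ.λ.λ.1)

Derivation:
Term A:
  start: (λ.(λ.1) 0) (λ.0)
  step 1: (λ.λ.0) (λ.0)
  step 2: λ.0

Term B:
  start: (λ.(λ.0) (λ.λ.λ.0 1) ((λ.λ.1 0) 0 0) 0) (λ.λ.λ.λ.λ.λ.1)
  step 1: (λ.0) (λ.λ.λ.0 1) ((λ.λ.1 0) (λ.λ.λ.λ.λ.λ.1) (λ.λ.λ.λ.λ.λ.1)) (λ.λ.λ.λ.λ.λ.1)
  step 2: (λ.λ.λ.0 1) ((λ.λ.1 0) (λ.λ.λ.λ.λ.λ.1) (λ.λ.λ.λ.λ.λ.1)) (λ.λ.λ.λ.λ.λ.1)
  step 3: (λ.λ.0 1) (λ.λ.λ.λ.λ.λ.1)
  step 4: λ.0 (λ.λ.λ.λ.λ.λ.1)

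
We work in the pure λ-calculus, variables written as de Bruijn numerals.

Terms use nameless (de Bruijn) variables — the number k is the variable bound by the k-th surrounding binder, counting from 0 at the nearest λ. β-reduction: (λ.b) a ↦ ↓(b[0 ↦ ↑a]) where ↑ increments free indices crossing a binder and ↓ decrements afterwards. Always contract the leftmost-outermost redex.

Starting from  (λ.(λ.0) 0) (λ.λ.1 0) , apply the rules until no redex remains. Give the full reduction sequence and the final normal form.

Answer: normal form = λ.λ.1 0  (in 2 steps)

Derivation:
  start: (λ.(λ.0) 0) (λ.λ.1 0)
  [1] (λ.0) (λ.λ.1 0)
  [2] λ.λ.1 0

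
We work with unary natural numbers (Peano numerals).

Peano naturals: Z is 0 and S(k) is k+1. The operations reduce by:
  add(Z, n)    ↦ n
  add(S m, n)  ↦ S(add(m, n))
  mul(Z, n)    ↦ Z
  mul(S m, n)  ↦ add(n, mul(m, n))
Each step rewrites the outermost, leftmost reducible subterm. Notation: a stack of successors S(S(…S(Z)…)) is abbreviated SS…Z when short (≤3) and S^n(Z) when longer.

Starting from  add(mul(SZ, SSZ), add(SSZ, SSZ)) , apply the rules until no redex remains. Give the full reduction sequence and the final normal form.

  start: add(mul(SZ, SSZ), add(SSZ, SSZ))
  →1  add(add(SSZ, mul(Z, SSZ)), add(SSZ, SSZ))
  →2  add(S(add(SZ, mul(Z, SSZ))), add(SSZ, SSZ))
  →3  S(add(add(SZ, mul(Z, SSZ)), add(SSZ, SSZ)))
  →4  S(add(S(add(Z, mul(Z, SSZ))), add(SSZ, SSZ)))
  →5  S(S(add(add(Z, mul(Z, SSZ)), add(SSZ, SSZ))))
  →6  S(S(add(mul(Z, SSZ), add(SSZ, SSZ))))
  →7  S(S(add(Z, add(SSZ, SSZ))))
  →8  S(S(add(SSZ, SSZ)))
  →9  S(S(S(add(SZ, SSZ))))
  →10  S(S(S(S(add(Z, SSZ)))))
  →11  S^6(Z)

Answer: normal form = S^6(Z)  (in 11 steps)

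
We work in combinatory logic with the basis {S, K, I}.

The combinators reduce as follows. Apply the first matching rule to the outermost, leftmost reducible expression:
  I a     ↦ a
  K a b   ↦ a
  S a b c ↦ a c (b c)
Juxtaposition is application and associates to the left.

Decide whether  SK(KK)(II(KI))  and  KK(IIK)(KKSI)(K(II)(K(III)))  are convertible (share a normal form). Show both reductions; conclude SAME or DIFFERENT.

Answer: SAME — A ⇓ KI, B ⇓ KI

Working:
Term A:
  start: SK(KK)(II(KI))
  →1  K(II(KI))(KK(II(KI)))
  →2  II(KI)
  →3  I(KI)
  →4  KI

Term B:
  start: KK(IIK)(KKSI)(K(II)(K(III)))
  →1  K(KKSI)(K(II)(K(III)))
  →2  KKSI
  →3  KI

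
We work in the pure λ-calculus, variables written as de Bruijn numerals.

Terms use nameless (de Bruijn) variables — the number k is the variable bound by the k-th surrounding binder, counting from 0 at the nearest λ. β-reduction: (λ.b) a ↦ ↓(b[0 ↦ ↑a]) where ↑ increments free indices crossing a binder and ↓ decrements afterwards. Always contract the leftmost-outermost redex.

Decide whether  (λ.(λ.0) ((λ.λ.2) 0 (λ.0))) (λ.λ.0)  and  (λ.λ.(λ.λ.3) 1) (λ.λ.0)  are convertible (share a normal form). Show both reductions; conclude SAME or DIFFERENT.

Term A:
  start: (λ.(λ.0) ((λ.λ.2) 0 (λ.0))) (λ.λ.0)
  step 1: (λ.0) ((λ.λ.λ.λ.0) (λ.λ.0) (λ.0))
  step 2: (λ.λ.λ.λ.0) (λ.λ.0) (λ.0)
  step 3: (λ.λ.λ.0) (λ.0)
  step 4: λ.λ.0

Term B:
  start: (λ.λ.(λ.λ.3) 1) (λ.λ.0)
  step 1: λ.(λ.λ.λ.λ.0) (λ.λ.0)
  step 2: λ.λ.λ.λ.0

Answer: DIFFERENT — A ⇓ λ.λ.0, B ⇓ λ.λ.λ.λ.0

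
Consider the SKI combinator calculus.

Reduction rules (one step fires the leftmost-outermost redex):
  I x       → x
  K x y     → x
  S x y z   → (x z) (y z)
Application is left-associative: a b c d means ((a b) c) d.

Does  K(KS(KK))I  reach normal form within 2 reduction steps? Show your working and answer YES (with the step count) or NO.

  start: K(KS(KK))I
  step 1: KS(KK)
  step 2: S

Answer: YES — reaches normal form S in 2 ≤ 2 steps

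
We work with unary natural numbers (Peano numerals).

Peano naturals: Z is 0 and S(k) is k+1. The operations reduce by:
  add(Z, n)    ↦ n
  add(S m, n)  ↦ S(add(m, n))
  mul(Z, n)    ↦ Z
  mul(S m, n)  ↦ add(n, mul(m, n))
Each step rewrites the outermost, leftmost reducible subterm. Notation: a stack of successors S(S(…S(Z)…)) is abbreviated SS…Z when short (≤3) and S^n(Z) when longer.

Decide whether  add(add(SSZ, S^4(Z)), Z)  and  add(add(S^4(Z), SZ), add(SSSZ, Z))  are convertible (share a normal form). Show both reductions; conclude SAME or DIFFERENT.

Term A:
  start: add(add(SSZ, S^4(Z)), Z)
  step 1: add(S(add(SZ, S^4(Z))), Z)
  step 2: S(add(add(SZ, S^4(Z)), Z))
  step 3: S(add(S(add(Z, S^4(Z))), Z))
  step 4: S(S(add(add(Z, S^4(Z)), Z)))
  step 5: S(S(add(S^4(Z), Z)))
  step 6: S(S(S(add(SSSZ, Z))))
  step 7: S(S(S(S(add(SSZ, Z)))))
  step 8: S(S(S(S(S(add(SZ, Z))))))
  step 9: S(S(S(S(S(S(add(Z, Z)))))))
  step 10: S^6(Z)

Term B:
  start: add(add(S^4(Z), SZ), add(SSSZ, Z))
  step 1: add(S(add(SSSZ, SZ)), add(SSSZ, Z))
  step 2: S(add(add(SSSZ, SZ), add(SSSZ, Z)))
  step 3: S(add(S(add(SSZ, SZ)), add(SSSZ, Z)))
  step 4: S(S(add(add(SSZ, SZ), add(SSSZ, Z))))
  step 5: S(S(add(S(add(SZ, SZ)), add(SSSZ, Z))))
  step 6: S(S(S(add(add(SZ, SZ), add(SSSZ, Z)))))
  step 7: S(S(S(add(S(add(Z, SZ)), add(SSSZ, Z)))))
  step 8: S(S(S(S(add(add(Z, SZ), add(SSSZ, Z))))))
  step 9: S(S(S(S(add(SZ, add(SSSZ, Z))))))
  step 10: S(S(S(S(S(add(Z, add(SSSZ, Z)))))))
  step 11: S(S(S(S(S(add(SSSZ, Z))))))
  step 12: S(S(S(S(S(S(add(SSZ, Z)))))))
  step 13: S(S(S(S(S(S(S(add(SZ, Z))))))))
  step 14: S(S(S(S(S(S(S(S(add(Z, Z)))))))))
  step 15: S^8(Z)

Answer: DIFFERENT — A ⇓ S^6(Z), B ⇓ S^8(Z)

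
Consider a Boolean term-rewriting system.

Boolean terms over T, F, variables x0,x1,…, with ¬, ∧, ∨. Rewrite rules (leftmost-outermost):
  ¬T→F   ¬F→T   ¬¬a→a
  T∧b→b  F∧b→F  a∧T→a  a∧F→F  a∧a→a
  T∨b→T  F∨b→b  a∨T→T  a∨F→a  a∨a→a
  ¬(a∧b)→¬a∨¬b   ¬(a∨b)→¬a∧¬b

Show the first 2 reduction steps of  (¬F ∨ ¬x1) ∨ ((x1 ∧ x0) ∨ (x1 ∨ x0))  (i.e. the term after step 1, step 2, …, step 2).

Answer: after 2 steps: T ∨ ((x1 ∧ x0) ∨ (x1 ∨ x0))

Working:
  start: (¬F ∨ ¬x1) ∨ ((x1 ∧ x0) ∨ (x1 ∨ x0))
  step 1: (T ∨ ¬x1) ∨ ((x1 ∧ x0) ∨ (x1 ∨ x0))
  step 2: T ∨ ((x1 ∧ x0) ∨ (x1 ∨ x0))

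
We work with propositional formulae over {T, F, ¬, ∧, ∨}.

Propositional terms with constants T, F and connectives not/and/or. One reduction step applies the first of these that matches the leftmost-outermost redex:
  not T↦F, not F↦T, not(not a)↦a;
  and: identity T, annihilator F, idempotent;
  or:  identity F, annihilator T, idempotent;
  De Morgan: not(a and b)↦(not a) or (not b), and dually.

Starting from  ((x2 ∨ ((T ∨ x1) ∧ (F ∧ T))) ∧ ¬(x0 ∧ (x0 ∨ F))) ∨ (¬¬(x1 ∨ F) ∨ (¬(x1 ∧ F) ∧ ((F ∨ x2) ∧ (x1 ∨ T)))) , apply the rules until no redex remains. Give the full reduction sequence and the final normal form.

Answer: normal form = (x2 ∧ ¬x0) ∨ (x1 ∨ x2)  (in 18 steps)

Derivation:
  start: ((x2 ∨ ((T ∨ x1) ∧ (F ∧ T))) ∧ ¬(x0 ∧ (x0 ∨ F))) ∨ (¬¬(x1 ∨ F) ∨ (¬(x1 ∧ F) ∧ ((F ∨ x2) ∧ (x1 ∨ T))))
  [1] ((x2 ∨ (T ∧ (F ∧ T))) ∧ ¬(x0 ∧ (x0 ∨ F))) ∨ (¬¬(x1 ∨ F) ∨ (¬(x1 ∧ F) ∧ ((F ∨ x2) ∧ (x1 ∨ T))))
  [2] ((x2 ∨ (F ∧ T)) ∧ ¬(x0 ∧ (x0 ∨ F))) ∨ (¬¬(x1 ∨ F) ∨ (¬(x1 ∧ F) ∧ ((F ∨ x2) ∧ (x1 ∨ T))))
  [3] ((x2 ∨ F) ∧ ¬(x0 ∧ (x0 ∨ F))) ∨ (¬¬(x1 ∨ F) ∨ (¬(x1 ∧ F) ∧ ((F ∨ x2) ∧ (x1 ∨ T))))
  [4] (x2 ∧ ¬(x0 ∧ (x0 ∨ F))) ∨ (¬¬(x1 ∨ F) ∨ (¬(x1 ∧ F) ∧ ((F ∨ x2) ∧ (x1 ∨ T))))
  [5] (x2 ∧ (¬x0 ∨ ¬(x0 ∨ F))) ∨ (¬¬(x1 ∨ F) ∨ (¬(x1 ∧ F) ∧ ((F ∨ x2) ∧ (x1 ∨ T))))
  [6] (x2 ∧ (¬x0 ∨ (¬x0 ∧ ¬F))) ∨ (¬¬(x1 ∨ F) ∨ (¬(x1 ∧ F) ∧ ((F ∨ x2) ∧ (x1 ∨ T))))
  [7] (x2 ∧ (¬x0 ∨ (¬x0 ∧ T))) ∨ (¬¬(x1 ∨ F) ∨ (¬(x1 ∧ F) ∧ ((F ∨ x2) ∧ (x1 ∨ T))))
  [8] (x2 ∧ (¬x0 ∨ ¬x0)) ∨ (¬¬(x1 ∨ F) ∨ (¬(x1 ∧ F) ∧ ((F ∨ x2) ∧ (x1 ∨ T))))
  [9] (x2 ∧ ¬x0) ∨ (¬¬(x1 ∨ F) ∨ (¬(x1 ∧ F) ∧ ((F ∨ x2) ∧ (x1 ∨ T))))
  [10] (x2 ∧ ¬x0) ∨ ((x1 ∨ F) ∨ (¬(x1 ∧ F) ∧ ((F ∨ x2) ∧ (x1 ∨ T))))
  [11] (x2 ∧ ¬x0) ∨ (x1 ∨ (¬(x1 ∧ F) ∧ ((F ∨ x2) ∧ (x1 ∨ T))))
  [12] (x2 ∧ ¬x0) ∨ (x1 ∨ ((¬x1 ∨ ¬F) ∧ ((F ∨ x2) ∧ (x1 ∨ T))))
  [13] (x2 ∧ ¬x0) ∨ (x1 ∨ ((¬x1 ∨ T) ∧ ((F ∨ x2) ∧ (x1 ∨ T))))
  [14] (x2 ∧ ¬x0) ∨ (x1 ∨ (T ∧ ((F ∨ x2) ∧ (x1 ∨ T))))
  [15] (x2 ∧ ¬x0) ∨ (x1 ∨ ((F ∨ x2) ∧ (x1 ∨ T)))
  [16] (x2 ∧ ¬x0) ∨ (x1 ∨ (x2 ∧ (x1 ∨ T)))
  [17] (x2 ∧ ¬x0) ∨ (x1 ∨ (x2 ∧ T))
  [18] (x2 ∧ ¬x0) ∨ (x1 ∨ x2)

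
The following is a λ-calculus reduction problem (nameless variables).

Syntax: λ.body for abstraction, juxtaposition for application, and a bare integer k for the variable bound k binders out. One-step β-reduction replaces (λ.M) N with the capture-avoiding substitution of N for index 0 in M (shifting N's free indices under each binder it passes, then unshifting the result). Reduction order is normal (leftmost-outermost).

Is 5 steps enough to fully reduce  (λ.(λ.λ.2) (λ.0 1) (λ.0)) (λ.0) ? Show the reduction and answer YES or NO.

Answer: YES — reaches normal form λ.0 in 3 ≤ 5 steps

Reduction:
  start: (λ.(λ.λ.2) (λ.0 1) (λ.0)) (λ.0)
  step 1: (λ.λ.λ.0) (λ.0 (λ.0)) (λ.0)
  step 2: (λ.λ.0) (λ.0)
  step 3: λ.0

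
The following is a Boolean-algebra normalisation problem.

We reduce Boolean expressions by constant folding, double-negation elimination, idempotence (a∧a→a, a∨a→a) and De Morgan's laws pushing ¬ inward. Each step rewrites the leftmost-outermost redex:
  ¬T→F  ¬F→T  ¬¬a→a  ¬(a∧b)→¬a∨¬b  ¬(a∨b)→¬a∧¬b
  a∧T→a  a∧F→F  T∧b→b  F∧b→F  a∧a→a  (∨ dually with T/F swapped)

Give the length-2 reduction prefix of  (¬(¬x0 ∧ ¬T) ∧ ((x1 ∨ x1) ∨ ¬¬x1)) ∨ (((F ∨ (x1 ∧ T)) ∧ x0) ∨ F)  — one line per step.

Answer: after 2 steps: ((x0 ∨ ¬¬T) ∧ ((x1 ∨ x1) ∨ ¬¬x1)) ∨ (((F ∨ (x1 ∧ T)) ∧ x0) ∨ F)

Working:
  start: (¬(¬x0 ∧ ¬T) ∧ ((x1 ∨ x1) ∨ ¬¬x1)) ∨ (((F ∨ (x1 ∧ T)) ∧ x0) ∨ F)
  [1] ((¬¬x0 ∨ ¬¬T) ∧ ((x1 ∨ x1) ∨ ¬¬x1)) ∨ (((F ∨ (x1 ∧ T)) ∧ x0) ∨ F)
  [2] ((x0 ∨ ¬¬T) ∧ ((x1 ∨ x1) ∨ ¬¬x1)) ∨ (((F ∨ (x1 ∧ T)) ∧ x0) ∨ F)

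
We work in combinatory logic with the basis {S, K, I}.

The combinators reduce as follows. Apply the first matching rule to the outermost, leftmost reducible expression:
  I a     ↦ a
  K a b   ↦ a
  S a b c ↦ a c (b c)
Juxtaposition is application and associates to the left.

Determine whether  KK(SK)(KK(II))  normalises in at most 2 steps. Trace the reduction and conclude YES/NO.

Answer: YES — reaches normal form KK in 2 ≤ 2 steps

Reduction:
  start: KK(SK)(KK(II))
  →1  K(KK(II))
  →2  KK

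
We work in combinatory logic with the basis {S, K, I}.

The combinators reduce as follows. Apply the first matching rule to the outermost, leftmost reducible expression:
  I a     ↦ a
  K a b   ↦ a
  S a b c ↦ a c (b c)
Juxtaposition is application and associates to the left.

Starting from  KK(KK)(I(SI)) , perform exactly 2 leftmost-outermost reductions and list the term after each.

Answer: after 2 steps: K(SI)

Working:
  start: KK(KK)(I(SI))
  step 1: K(I(SI))
  step 2: K(SI)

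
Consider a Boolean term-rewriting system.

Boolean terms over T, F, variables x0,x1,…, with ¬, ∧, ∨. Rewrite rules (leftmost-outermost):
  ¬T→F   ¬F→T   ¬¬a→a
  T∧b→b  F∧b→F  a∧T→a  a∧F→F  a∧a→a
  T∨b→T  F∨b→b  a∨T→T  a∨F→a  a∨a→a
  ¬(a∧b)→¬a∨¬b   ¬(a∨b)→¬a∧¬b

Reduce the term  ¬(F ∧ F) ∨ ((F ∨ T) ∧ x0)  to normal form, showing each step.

Answer: normal form = T  (in 4 steps)

Derivation:
  start: ¬(F ∧ F) ∨ ((F ∨ T) ∧ x0)
  [1] (¬F ∨ ¬F) ∨ ((F ∨ T) ∧ x0)
  [2] ¬F ∨ ((F ∨ T) ∧ x0)
  [3] T ∨ ((F ∨ T) ∧ x0)
  [4] T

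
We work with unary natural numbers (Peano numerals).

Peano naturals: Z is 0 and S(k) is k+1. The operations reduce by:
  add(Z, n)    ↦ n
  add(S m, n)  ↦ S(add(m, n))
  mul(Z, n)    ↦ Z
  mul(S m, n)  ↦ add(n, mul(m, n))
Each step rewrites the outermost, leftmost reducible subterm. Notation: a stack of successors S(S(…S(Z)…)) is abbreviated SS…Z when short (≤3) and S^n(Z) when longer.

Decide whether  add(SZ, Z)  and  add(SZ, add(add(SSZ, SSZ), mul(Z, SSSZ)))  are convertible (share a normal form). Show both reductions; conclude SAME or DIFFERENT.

Answer: DIFFERENT — A ⇓ SZ, B ⇓ S^5(Z)

Reduction:
Term A:
  start: add(SZ, Z)
  →1  S(add(Z, Z))
  →2  SZ

Term B:
  start: add(SZ, add(add(SSZ, SSZ), mul(Z, SSSZ)))
  →1  S(add(Z, add(add(SSZ, SSZ), mul(Z, SSSZ))))
  →2  S(add(add(SSZ, SSZ), mul(Z, SSSZ)))
  →3  S(add(S(add(SZ, SSZ)), mul(Z, SSSZ)))
  →4  S(S(add(add(SZ, SSZ), mul(Z, SSSZ))))
  →5  S(S(add(S(add(Z, SSZ)), mul(Z, SSSZ))))
  →6  S(S(S(add(add(Z, SSZ), mul(Z, SSSZ)))))
  →7  S(S(S(add(SSZ, mul(Z, SSSZ)))))
  →8  S(S(S(S(add(SZ, mul(Z, SSSZ))))))
  →9  S(S(S(S(S(add(Z, mul(Z, SSSZ)))))))
  →10  S(S(S(S(S(mul(Z, SSSZ))))))
  →11  S^5(Z)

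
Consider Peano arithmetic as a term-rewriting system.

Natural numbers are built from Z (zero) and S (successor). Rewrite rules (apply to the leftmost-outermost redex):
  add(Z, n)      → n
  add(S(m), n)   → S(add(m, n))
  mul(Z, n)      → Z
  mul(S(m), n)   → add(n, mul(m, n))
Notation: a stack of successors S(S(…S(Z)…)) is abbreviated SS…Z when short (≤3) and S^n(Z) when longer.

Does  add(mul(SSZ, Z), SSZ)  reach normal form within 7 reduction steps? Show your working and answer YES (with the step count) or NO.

Answer: YES — reaches normal form SSZ in 6 ≤ 7 steps

Reduction:
  start: add(mul(SSZ, Z), SSZ)
  [1] add(add(Z, mul(SZ, Z)), SSZ)
  [2] add(mul(SZ, Z), SSZ)
  [3] add(add(Z, mul(Z, Z)), SSZ)
  [4] add(mul(Z, Z), SSZ)
  [5] add(Z, SSZ)
  [6] SSZ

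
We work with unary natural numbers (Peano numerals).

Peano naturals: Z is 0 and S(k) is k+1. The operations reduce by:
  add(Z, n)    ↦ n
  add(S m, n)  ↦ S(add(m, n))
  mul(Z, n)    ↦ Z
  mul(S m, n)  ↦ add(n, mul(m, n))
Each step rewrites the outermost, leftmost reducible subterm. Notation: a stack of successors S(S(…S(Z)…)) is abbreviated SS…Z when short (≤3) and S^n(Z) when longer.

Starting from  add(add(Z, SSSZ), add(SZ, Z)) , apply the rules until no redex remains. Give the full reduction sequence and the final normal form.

  start: add(add(Z, SSSZ), add(SZ, Z))
  [1] add(SSSZ, add(SZ, Z))
  [2] S(add(SSZ, add(SZ, Z)))
  [3] S(S(add(SZ, add(SZ, Z))))
  [4] S(S(S(add(Z, add(SZ, Z)))))
  [5] S(S(S(add(SZ, Z))))
  [6] S(S(S(S(add(Z, Z)))))
  [7] S^4(Z)

Answer: normal form = S^4(Z)  (in 7 steps)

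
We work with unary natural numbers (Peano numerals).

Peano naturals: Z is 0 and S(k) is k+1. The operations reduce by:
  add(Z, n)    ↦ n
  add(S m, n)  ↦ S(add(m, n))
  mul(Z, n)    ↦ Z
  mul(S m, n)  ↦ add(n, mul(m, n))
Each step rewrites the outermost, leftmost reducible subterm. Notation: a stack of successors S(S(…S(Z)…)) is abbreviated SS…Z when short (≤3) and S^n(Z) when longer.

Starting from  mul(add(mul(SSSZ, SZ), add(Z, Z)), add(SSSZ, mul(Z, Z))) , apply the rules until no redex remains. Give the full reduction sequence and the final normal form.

Answer: normal form = S^9(Z)  (in 46 steps)

Derivation:
  start: mul(add(mul(SSSZ, SZ), add(Z, Z)), add(SSSZ, mul(Z, Z)))
  →1  mul(add(add(SZ, mul(SSZ, SZ)), add(Z, Z)), add(SSSZ, mul(Z, Z)))
  →2  mul(add(S(add(Z, mul(SSZ, SZ))), add(Z, Z)), add(SSSZ, mul(Z, Z)))
  →3  mul(S(add(add(Z, mul(SSZ, SZ)), add(Z, Z))), add(SSSZ, mul(Z, Z)))
  →4  add(add(SSSZ, mul(Z, Z)), mul(add(add(Z, mul(SSZ, SZ)), add(Z, Z)), add(SSSZ, mul(Z, Z))))
  →5  add(S(add(SSZ, mul(Z, Z))), mul(add(add(Z, mul(SSZ, SZ)), add(Z, Z)), add(SSSZ, mul(Z, Z))))
  →6  S(add(add(SSZ, mul(Z, Z)), mul(add(add(Z, mul(SSZ, SZ)), add(Z, Z)), add(SSSZ, mul(Z, Z)))))
  →7  S(add(S(add(SZ, mul(Z, Z))), mul(add(add(Z, mul(SSZ, SZ)), add(Z, Z)), add(SSSZ, mul(Z, Z)))))
  →8  S(S(add(add(SZ, mul(Z, Z)), mul(add(add(Z, mul(SSZ, SZ)), add(Z, Z)), add(SSSZ, mul(Z, Z))))))
  →9  S(S(add(S(add(Z, mul(Z, Z))), mul(add(add(Z, mul(SSZ, SZ)), add(Z, Z)), add(SSSZ, mul(Z, Z))))))
  →10  S(S(S(add(add(Z, mul(Z, Z)), mul(add(add(Z, mul(SSZ, SZ)), add(Z, Z)), add(SSSZ, mul(Z, Z)))))))
  →11  S(S(S(add(mul(Z, Z), mul(add(add(Z, mul(SSZ, SZ)), add(Z, Z)), add(SSSZ, mul(Z, Z)))))))
  →12  S(S(S(add(Z, mul(add(add(Z, mul(SSZ, SZ)), add(Z, Z)), add(SSSZ, mul(Z, Z)))))))
  →13  S(S(S(mul(add(add(Z, mul(SSZ, SZ)), add(Z, Z)), add(SSSZ, mul(Z, Z))))))
  →14  S(S(S(mul(add(mul(SSZ, SZ), add(Z, Z)), add(SSSZ, mul(Z, Z))))))
  →15  S(S(S(mul(add(add(SZ, mul(SZ, SZ)), add(Z, Z)), add(SSSZ, mul(Z, Z))))))
  →16  S(S(S(mul(add(S(add(Z, mul(SZ, SZ))), add(Z, Z)), add(SSSZ, mul(Z, Z))))))
  →17  S(S(S(mul(S(add(add(Z, mul(SZ, SZ)), add(Z, Z))), add(SSSZ, mul(Z, Z))))))
  →18  S(S(S(add(add(SSSZ, mul(Z, Z)), mul(add(add(Z, mul(SZ, SZ)), add(Z, Z)), add(SSSZ, mul(Z, Z)))))))
  →19  S(S(S(add(S(add(SSZ, mul(Z, Z))), mul(add(add(Z, mul(SZ, SZ)), add(Z, Z)), add(SSSZ, mul(Z, Z)))))))
  →20  S(S(S(S(add(add(SSZ, mul(Z, Z)), mul(add(add(Z, mul(SZ, SZ)), add(Z, Z)), add(SSSZ, mul(Z, Z))))))))
  →21  S(S(S(S(add(S(add(SZ, mul(Z, Z))), mul(add(add(Z, mul(SZ, SZ)), add(Z, Z)), add(SSSZ, mul(Z, Z))))))))
  →22  S(S(S(S(S(add(add(SZ, mul(Z, Z)), mul(add(add(Z, mul(SZ, SZ)), add(Z, Z)), add(SSSZ, mul(Z, Z)))))))))
  →23  S(S(S(S(S(add(S(add(Z, mul(Z, Z))), mul(add(add(Z, mul(SZ, SZ)), add(Z, Z)), add(SSSZ, mul(Z, Z)))))))))
  →24  S(S(S(S(S(S(add(add(Z, mul(Z, Z)), mul(add(add(Z, mul(SZ, SZ)), add(Z, Z)), add(SSSZ, mul(Z, Z))))))))))
  →25  S(S(S(S(S(S(add(mul(Z, Z), mul(add(add(Z, mul(SZ, SZ)), add(Z, Z)), add(SSSZ, mul(Z, Z))))))))))
  →26  S(S(S(S(S(S(add(Z, mul(add(add(Z, mul(SZ, SZ)), add(Z, Z)), add(SSSZ, mul(Z, Z))))))))))
  →27  S(S(S(S(S(S(mul(add(add(Z, mul(SZ, SZ)), add(Z, Z)), add(SSSZ, mul(Z, Z)))))))))
  →28  S(S(S(S(S(S(mul(add(mul(SZ, SZ), add(Z, Z)), add(SSSZ, mul(Z, Z)))))))))
  →29  S(S(S(S(S(S(mul(add(add(SZ, mul(Z, SZ)), add(Z, Z)), add(SSSZ, mul(Z, Z)))))))))
  →30  S(S(S(S(S(S(mul(add(S(add(Z, mul(Z, SZ))), add(Z, Z)), add(SSSZ, mul(Z, Z)))))))))
  →31  S(S(S(S(S(S(mul(S(add(add(Z, mul(Z, SZ)), add(Z, Z))), add(SSSZ, mul(Z, Z)))))))))
  →32  S(S(S(S(S(S(add(add(SSSZ, mul(Z, Z)), mul(add(add(Z, mul(Z, SZ)), add(Z, Z)), add(SSSZ, mul(Z, Z))))))))))
  →33  S(S(S(S(S(S(add(S(add(SSZ, mul(Z, Z))), mul(add(add(Z, mul(Z, SZ)), add(Z, Z)), add(SSSZ, mul(Z, Z))))))))))
  →34  S(S(S(S(S(S(S(add(add(SSZ, mul(Z, Z)), mul(add(add(Z, mul(Z, SZ)), add(Z, Z)), add(SSSZ, mul(Z, Z)))))))))))
  →35  S(S(S(S(S(S(S(add(S(add(SZ, mul(Z, Z))), mul(add(add(Z, mul(Z, SZ)), add(Z, Z)), add(SSSZ, mul(Z, Z)))))))))))
  →36  S(S(S(S(S(S(S(S(add(add(SZ, mul(Z, Z)), mul(add(add(Z, mul(Z, SZ)), add(Z, Z)), add(SSSZ, mul(Z, Z))))))))))))
  →37  S(S(S(S(S(S(S(S(add(S(add(Z, mul(Z, Z))), mul(add(add(Z, mul(Z, SZ)), add(Z, Z)), add(SSSZ, mul(Z, Z))))))))))))
  →38  S(S(S(S(S(S(S(S(S(add(add(Z, mul(Z, Z)), mul(add(add(Z, mul(Z, SZ)), add(Z, Z)), add(SSSZ, mul(Z, Z)))))))))))))
  →39  S(S(S(S(S(S(S(S(S(add(mul(Z, Z), mul(add(add(Z, mul(Z, SZ)), add(Z, Z)), add(SSSZ, mul(Z, Z)))))))))))))
  →40  S(S(S(S(S(S(S(S(S(add(Z, mul(add(add(Z, mul(Z, SZ)), add(Z, Z)), add(SSSZ, mul(Z, Z)))))))))))))
  →41  S(S(S(S(S(S(S(S(S(mul(add(add(Z, mul(Z, SZ)), add(Z, Z)), add(SSSZ, mul(Z, Z))))))))))))
  →42  S(S(S(S(S(S(S(S(S(mul(add(mul(Z, SZ), add(Z, Z)), add(SSSZ, mul(Z, Z))))))))))))
  →43  S(S(S(S(S(S(S(S(S(mul(add(Z, add(Z, Z)), add(SSSZ, mul(Z, Z))))))))))))
  →44  S(S(S(S(S(S(S(S(S(mul(add(Z, Z), add(SSSZ, mul(Z, Z))))))))))))
  →45  S(S(S(S(S(S(S(S(S(mul(Z, add(SSSZ, mul(Z, Z))))))))))))
  →46  S^9(Z)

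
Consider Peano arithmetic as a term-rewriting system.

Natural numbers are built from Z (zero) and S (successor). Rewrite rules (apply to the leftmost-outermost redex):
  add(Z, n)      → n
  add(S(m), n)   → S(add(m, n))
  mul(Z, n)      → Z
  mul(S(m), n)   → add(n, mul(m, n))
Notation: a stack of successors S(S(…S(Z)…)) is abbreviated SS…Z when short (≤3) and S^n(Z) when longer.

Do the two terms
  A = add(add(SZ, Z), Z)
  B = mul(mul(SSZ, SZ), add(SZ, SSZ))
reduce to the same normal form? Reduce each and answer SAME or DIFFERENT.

Answer: DIFFERENT — A ⇓ SZ, B ⇓ S^6(Z)

Derivation:
Term A:
  start: add(add(SZ, Z), Z)
  [1] add(S(add(Z, Z)), Z)
  [2] S(add(add(Z, Z), Z))
  [3] S(add(Z, Z))
  [4] SZ

Term B:
  start: mul(mul(SSZ, SZ), add(SZ, SSZ))
  [1] mul(add(SZ, mul(SZ, SZ)), add(SZ, SSZ))
  [2] mul(S(add(Z, mul(SZ, SZ))), add(SZ, SSZ))
  [3] add(add(SZ, SSZ), mul(add(Z, mul(SZ, SZ)), add(SZ, SSZ)))
  [4] add(S(add(Z, SSZ)), mul(add(Z, mul(SZ, SZ)), add(SZ, SSZ)))
  [5] S(add(add(Z, SSZ), mul(add(Z, mul(SZ, SZ)), add(SZ, SSZ))))
  [6] S(add(SSZ, mul(add(Z, mul(SZ, SZ)), add(SZ, SSZ))))
  [7] S(S(add(SZ, mul(add(Z, mul(SZ, SZ)), add(SZ, SSZ)))))
  [8] S(S(S(add(Z, mul(add(Z, mul(SZ, SZ)), add(SZ, SSZ))))))
  [9] S(S(S(mul(add(Z, mul(SZ, SZ)), add(SZ, SSZ)))))
  [10] S(S(S(mul(mul(SZ, SZ), add(SZ, SSZ)))))
  [11] S(S(S(mul(add(SZ, mul(Z, SZ)), add(SZ, SSZ)))))
  [12] S(S(S(mul(S(add(Z, mul(Z, SZ))), add(SZ, SSZ)))))
  [13] S(S(S(add(add(SZ, SSZ), mul(add(Z, mul(Z, SZ)), add(SZ, SSZ))))))
  [14] S(S(S(add(S(add(Z, SSZ)), mul(add(Z, mul(Z, SZ)), add(SZ, SSZ))))))
  [15] S(S(S(S(add(add(Z, SSZ), mul(add(Z, mul(Z, SZ)), add(SZ, SSZ)))))))
  [16] S(S(S(S(add(SSZ, mul(add(Z, mul(Z, SZ)), add(SZ, SSZ)))))))
  [17] S(S(S(S(S(add(SZ, mul(add(Z, mul(Z, SZ)), add(SZ, SSZ))))))))
  [18] S(S(S(S(S(S(add(Z, mul(add(Z, mul(Z, SZ)), add(SZ, SSZ)))))))))
  [19] S(S(S(S(S(S(mul(add(Z, mul(Z, SZ)), add(SZ, SSZ))))))))
  [20] S(S(S(S(S(S(mul(mul(Z, SZ), add(SZ, SSZ))))))))
  [21] S(S(S(S(S(S(mul(Z, add(SZ, SSZ))))))))
  [22] S^6(Z)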